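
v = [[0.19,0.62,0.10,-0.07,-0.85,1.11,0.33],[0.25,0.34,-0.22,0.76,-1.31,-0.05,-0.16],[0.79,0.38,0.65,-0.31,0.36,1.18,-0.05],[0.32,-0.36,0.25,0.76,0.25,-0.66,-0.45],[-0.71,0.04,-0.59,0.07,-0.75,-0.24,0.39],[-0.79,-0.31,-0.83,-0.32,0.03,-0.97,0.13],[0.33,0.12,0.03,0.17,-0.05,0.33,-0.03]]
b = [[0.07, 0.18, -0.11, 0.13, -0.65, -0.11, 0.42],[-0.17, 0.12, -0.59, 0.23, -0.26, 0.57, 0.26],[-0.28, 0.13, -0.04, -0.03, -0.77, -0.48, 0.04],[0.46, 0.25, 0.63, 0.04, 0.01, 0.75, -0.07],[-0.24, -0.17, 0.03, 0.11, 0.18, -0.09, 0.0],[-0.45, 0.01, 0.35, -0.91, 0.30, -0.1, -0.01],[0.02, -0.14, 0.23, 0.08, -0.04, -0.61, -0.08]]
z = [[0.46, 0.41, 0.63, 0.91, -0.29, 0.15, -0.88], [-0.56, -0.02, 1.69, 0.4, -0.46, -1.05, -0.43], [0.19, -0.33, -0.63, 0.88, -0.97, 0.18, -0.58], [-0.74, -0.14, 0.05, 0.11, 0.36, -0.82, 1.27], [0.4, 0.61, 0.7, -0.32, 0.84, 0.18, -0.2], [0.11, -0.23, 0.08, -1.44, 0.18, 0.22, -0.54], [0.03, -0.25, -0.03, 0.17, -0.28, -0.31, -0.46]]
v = z @ b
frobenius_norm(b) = 2.37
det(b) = 0.00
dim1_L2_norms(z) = [1.58, 2.2, 1.62, 1.73, 1.38, 1.59, 0.69]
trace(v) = 0.19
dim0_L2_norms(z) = [1.13, 0.89, 2.04, 1.99, 1.48, 1.42, 1.86]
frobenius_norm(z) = 4.22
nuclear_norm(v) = 6.80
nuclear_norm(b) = 5.13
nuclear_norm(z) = 8.60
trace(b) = 0.19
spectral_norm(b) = 1.40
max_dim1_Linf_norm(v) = 1.31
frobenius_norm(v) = 3.71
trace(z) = 0.52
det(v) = 0.00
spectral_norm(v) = 2.64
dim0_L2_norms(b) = [0.76, 0.42, 0.97, 0.96, 1.1, 1.23, 0.51]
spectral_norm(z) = 2.48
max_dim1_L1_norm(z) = 4.61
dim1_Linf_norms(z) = [0.91, 1.69, 0.97, 1.27, 0.84, 1.44, 0.46]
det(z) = 0.00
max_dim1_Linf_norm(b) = 0.91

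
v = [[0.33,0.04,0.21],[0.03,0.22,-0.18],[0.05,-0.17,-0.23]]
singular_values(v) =[0.42, 0.28, 0.26]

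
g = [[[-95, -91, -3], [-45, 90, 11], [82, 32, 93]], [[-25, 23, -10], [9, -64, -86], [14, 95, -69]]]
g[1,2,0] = 14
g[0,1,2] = 11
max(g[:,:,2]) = 93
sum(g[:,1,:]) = -85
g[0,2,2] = 93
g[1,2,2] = -69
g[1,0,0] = -25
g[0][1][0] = -45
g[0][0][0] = -95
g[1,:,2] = [-10, -86, -69]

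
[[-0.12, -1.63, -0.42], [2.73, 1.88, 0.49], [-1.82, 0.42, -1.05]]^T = [[-0.12, 2.73, -1.82], [-1.63, 1.88, 0.42], [-0.42, 0.49, -1.05]]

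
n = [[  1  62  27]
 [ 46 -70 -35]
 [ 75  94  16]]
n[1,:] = [46, -70, -35]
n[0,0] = 1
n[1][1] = -70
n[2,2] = 16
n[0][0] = 1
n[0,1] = 62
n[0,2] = 27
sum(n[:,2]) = 8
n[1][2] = -35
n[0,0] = 1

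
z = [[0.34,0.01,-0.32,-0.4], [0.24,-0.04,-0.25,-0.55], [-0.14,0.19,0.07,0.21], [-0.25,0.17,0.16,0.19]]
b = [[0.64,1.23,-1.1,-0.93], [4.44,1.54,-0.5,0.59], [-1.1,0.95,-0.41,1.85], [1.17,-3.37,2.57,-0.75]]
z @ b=[[0.15, 1.48, -1.28, -0.60], [-0.39, 1.85, -1.56, -0.3], [0.92, -0.52, 0.57, 0.21], [0.64, -0.53, 0.61, 0.49]]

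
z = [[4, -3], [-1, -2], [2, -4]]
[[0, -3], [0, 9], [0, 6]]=z @ [[0, -3], [0, -3]]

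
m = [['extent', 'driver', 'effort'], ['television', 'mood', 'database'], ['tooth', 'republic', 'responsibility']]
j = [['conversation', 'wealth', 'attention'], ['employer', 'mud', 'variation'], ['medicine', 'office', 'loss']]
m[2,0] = 'tooth'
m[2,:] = ['tooth', 'republic', 'responsibility']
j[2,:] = ['medicine', 'office', 'loss']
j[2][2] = 'loss'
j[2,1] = 'office'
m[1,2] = 'database'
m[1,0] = 'television'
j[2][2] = 'loss'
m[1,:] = ['television', 'mood', 'database']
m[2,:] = ['tooth', 'republic', 'responsibility']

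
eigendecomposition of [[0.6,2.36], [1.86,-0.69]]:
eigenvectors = [[0.84, -0.64], [0.55, 0.77]]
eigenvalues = [2.15, -2.24]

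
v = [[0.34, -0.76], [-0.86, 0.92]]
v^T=[[0.34, -0.86],[-0.76, 0.92]]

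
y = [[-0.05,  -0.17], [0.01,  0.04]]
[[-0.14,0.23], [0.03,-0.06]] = y @ [[0.35, 2.14], [0.7, -1.97]]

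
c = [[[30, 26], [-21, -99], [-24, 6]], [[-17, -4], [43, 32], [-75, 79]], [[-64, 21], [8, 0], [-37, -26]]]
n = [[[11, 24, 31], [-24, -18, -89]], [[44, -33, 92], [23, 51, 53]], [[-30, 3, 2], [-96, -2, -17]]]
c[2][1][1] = 0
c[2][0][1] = 21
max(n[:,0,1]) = 24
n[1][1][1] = 51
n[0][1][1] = -18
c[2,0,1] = 21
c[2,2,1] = -26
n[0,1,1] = -18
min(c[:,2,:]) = -75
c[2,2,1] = -26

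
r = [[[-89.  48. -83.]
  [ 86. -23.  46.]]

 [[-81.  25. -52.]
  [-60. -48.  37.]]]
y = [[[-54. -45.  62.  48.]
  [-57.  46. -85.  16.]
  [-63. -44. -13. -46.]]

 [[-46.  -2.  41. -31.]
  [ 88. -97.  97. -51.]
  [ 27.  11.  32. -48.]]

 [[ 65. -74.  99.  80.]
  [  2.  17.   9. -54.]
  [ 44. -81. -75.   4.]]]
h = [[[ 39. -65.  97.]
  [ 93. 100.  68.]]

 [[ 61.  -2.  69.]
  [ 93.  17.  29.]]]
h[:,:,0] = [[39.0, 93.0], [61.0, 93.0]]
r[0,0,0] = -89.0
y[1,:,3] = [-31.0, -51.0, -48.0]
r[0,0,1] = 48.0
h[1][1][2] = 29.0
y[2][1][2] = 9.0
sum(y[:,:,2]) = 167.0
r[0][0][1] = 48.0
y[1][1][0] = 88.0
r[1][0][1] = 25.0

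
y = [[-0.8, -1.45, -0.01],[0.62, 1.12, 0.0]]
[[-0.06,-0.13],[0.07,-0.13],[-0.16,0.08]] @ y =[[-0.03, -0.06, 0.00],[-0.14, -0.25, -0.00],[0.18, 0.32, 0.0]]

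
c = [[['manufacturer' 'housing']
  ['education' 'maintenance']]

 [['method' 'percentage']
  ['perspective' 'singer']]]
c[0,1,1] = 'maintenance'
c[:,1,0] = ['education', 'perspective']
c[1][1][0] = 'perspective'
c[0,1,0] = 'education'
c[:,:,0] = [['manufacturer', 'education'], ['method', 'perspective']]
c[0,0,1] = 'housing'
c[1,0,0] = 'method'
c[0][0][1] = 'housing'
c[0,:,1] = ['housing', 'maintenance']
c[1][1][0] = 'perspective'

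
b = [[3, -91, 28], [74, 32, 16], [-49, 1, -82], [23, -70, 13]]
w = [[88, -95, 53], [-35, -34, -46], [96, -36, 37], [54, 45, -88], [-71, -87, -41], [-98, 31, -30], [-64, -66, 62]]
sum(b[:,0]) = 51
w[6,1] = -66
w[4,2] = -41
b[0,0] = 3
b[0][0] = 3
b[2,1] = 1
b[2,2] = -82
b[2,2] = -82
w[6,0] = -64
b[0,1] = -91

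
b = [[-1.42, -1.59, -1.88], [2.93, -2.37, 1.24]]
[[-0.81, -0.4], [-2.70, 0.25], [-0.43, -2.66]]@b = [[-0.02, 2.24, 1.03], [4.57, 3.7, 5.39], [-7.18, 6.99, -2.49]]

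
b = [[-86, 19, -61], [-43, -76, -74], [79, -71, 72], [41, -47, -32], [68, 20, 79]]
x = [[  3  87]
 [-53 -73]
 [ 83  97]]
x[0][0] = 3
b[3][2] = -32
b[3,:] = [41, -47, -32]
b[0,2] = -61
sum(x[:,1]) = 111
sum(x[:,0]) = 33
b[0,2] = -61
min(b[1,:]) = -76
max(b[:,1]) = 20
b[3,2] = -32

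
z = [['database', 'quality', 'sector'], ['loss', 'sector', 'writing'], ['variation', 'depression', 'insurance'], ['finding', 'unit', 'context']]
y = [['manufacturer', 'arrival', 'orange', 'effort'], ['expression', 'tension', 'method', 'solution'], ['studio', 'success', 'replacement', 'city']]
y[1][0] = 'expression'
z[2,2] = 'insurance'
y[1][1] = 'tension'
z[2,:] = ['variation', 'depression', 'insurance']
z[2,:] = ['variation', 'depression', 'insurance']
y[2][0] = 'studio'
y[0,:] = ['manufacturer', 'arrival', 'orange', 'effort']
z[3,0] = 'finding'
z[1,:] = ['loss', 'sector', 'writing']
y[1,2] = 'method'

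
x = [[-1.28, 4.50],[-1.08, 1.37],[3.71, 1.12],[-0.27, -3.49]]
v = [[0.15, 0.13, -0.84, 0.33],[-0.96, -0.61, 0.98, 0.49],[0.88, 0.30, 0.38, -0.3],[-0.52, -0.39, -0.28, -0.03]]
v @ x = [[-3.54, -1.24], [5.39, -5.77], [0.04, 5.84], [0.06, -3.08]]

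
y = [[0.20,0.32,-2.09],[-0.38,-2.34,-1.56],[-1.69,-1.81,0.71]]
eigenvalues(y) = [2.65, -0.79, -3.29]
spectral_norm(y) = 3.35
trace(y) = -1.43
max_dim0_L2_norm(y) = 2.98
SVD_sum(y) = [[-0.09, -0.19, -0.06], [-1.04, -2.30, -0.73], [-0.81, -1.80, -0.57]] + [[0.71, 0.28, -1.91], [0.34, 0.14, -0.92], [-0.51, -0.21, 1.39]] + [[-0.42, 0.23, -0.12], [0.32, -0.17, 0.09], [-0.36, 0.2, -0.11]]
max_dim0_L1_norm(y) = 4.47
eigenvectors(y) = [[-0.65,0.81,-0.2],[-0.18,-0.50,-0.86],[0.74,0.30,-0.47]]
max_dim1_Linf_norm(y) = 2.34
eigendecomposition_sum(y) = [[0.89, 0.57, -1.42], [0.25, 0.16, -0.39], [-1.0, -0.65, 1.60]] + [[-0.47, 0.30, -0.34], [0.29, -0.19, 0.21], [-0.18, 0.11, -0.13]] + [[-0.22, -0.55, -0.33], [-0.92, -2.31, -1.38], [-0.51, -1.28, -0.76]]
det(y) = 6.86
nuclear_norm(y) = 6.83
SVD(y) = [[0.07,-0.75,0.65], [0.79,-0.36,-0.5], [0.61,0.55,0.57]] @ diag([3.347157362074859, 2.726100957941223, 0.7518717713945704]) @ [[-0.4, -0.88, -0.28],[-0.34, -0.14, 0.93],[-0.85, 0.46, -0.25]]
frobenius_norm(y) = 4.38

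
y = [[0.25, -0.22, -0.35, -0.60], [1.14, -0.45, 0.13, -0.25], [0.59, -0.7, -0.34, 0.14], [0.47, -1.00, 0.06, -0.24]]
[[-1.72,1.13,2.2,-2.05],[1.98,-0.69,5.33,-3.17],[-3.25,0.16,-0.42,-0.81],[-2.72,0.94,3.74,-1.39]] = y @ [[2.81,-1.34,2.51,-2.35],[4.47,-1.26,-0.95,-0.33],[5.02,-0.82,5.33,0.02],[-0.53,-1.50,-5.38,2.55]]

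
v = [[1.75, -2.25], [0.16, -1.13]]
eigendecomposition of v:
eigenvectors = [[1.0, 0.63],[0.06, 0.77]]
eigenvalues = [1.62, -1.0]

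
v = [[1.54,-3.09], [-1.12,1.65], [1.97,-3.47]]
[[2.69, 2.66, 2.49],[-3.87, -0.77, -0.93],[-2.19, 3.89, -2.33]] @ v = [[6.07,-12.56],[-6.93,13.91],[-12.32,21.27]]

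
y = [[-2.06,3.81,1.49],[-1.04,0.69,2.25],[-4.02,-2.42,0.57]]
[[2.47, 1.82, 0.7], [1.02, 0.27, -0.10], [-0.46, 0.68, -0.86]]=y @ [[-0.14, -0.39, 0.05], [0.48, 0.33, 0.25], [0.24, -0.16, -0.10]]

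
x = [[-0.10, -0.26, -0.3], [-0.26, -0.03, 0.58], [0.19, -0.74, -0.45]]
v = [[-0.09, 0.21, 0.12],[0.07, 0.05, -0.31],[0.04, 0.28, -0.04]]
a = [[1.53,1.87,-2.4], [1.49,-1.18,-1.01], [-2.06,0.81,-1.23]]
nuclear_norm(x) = 1.73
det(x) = -0.10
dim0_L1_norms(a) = [5.08, 3.86, 4.64]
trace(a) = -0.88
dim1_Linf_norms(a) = [2.4, 1.49, 2.06]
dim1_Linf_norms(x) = [0.3, 0.58, 0.74]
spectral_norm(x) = 1.03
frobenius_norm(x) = 1.17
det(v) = -0.01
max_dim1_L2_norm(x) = 0.89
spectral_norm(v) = 0.35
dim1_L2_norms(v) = [0.26, 0.32, 0.29]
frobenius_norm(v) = 0.50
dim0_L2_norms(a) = [2.97, 2.35, 2.88]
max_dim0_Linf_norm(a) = 2.4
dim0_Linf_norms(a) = [2.06, 1.87, 2.4]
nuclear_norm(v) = 0.77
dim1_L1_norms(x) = [0.66, 0.87, 1.38]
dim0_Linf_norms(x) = [0.26, 0.74, 0.58]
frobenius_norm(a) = 4.76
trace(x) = -0.58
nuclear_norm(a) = 7.77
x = a @ v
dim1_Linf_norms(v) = [0.21, 0.31, 0.28]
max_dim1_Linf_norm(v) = 0.31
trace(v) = -0.08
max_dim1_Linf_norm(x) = 0.74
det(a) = 13.73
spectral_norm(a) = 3.53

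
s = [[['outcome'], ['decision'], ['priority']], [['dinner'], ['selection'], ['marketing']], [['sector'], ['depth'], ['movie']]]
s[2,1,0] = 'depth'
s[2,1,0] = 'depth'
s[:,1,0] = ['decision', 'selection', 'depth']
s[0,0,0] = 'outcome'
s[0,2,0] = 'priority'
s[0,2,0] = 'priority'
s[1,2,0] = 'marketing'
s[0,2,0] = 'priority'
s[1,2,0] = 'marketing'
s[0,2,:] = ['priority']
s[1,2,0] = 'marketing'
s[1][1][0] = 'selection'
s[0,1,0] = 'decision'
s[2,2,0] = 'movie'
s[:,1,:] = [['decision'], ['selection'], ['depth']]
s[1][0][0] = 'dinner'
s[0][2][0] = 'priority'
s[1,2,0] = 'marketing'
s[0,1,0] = 'decision'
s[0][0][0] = 'outcome'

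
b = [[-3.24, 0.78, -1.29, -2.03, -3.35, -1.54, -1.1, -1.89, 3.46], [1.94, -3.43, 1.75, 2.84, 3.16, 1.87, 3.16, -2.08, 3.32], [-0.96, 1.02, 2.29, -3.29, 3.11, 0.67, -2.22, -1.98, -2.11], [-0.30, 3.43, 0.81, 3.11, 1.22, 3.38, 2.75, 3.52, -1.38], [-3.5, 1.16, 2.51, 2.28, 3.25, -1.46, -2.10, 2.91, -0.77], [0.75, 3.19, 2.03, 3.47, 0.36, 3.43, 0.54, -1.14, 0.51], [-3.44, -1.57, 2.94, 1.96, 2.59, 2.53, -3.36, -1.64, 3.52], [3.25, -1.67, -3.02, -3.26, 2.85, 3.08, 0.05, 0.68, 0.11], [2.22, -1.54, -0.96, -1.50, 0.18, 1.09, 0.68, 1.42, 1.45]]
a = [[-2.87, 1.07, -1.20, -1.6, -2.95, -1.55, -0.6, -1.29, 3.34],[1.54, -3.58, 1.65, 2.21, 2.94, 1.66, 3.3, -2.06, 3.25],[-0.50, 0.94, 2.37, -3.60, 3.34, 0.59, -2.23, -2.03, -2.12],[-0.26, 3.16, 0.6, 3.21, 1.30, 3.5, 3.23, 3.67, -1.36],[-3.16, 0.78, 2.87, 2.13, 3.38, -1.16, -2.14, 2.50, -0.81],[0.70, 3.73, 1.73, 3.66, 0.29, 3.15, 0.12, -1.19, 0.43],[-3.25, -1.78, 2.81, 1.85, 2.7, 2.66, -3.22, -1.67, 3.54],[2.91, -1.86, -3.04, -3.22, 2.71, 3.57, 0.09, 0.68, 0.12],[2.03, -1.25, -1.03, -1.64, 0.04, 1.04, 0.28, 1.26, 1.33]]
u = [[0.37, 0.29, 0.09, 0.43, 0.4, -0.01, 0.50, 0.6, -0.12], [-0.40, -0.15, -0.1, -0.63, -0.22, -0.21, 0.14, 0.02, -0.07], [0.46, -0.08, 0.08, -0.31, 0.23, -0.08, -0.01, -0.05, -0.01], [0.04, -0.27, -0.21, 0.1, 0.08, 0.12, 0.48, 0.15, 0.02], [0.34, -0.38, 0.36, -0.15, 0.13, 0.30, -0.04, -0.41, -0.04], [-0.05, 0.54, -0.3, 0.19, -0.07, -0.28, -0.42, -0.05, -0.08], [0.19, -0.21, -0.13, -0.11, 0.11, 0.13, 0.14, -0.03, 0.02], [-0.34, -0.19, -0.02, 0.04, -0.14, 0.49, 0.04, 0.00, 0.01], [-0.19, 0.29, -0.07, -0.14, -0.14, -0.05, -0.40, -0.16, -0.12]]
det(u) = -0.00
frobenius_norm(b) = 20.90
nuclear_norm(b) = 54.02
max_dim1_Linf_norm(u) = 0.63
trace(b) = 4.18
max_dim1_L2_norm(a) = 8.07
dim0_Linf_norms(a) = [3.25, 3.73, 3.04, 3.66, 3.38, 3.57, 3.3, 3.67, 3.54]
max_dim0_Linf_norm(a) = 3.73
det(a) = -1246660.22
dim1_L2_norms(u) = [1.09, 0.84, 0.62, 0.63, 0.83, 0.83, 0.4, 0.64, 0.61]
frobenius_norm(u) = 2.24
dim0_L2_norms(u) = [0.9, 0.89, 0.56, 0.88, 0.58, 0.7, 0.93, 0.76, 0.21]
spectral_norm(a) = 10.75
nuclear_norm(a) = 53.80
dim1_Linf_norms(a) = [3.34, 3.58, 3.6, 3.67, 3.38, 3.73, 3.54, 3.57, 2.03]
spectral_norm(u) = 1.35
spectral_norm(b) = 11.11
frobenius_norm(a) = 20.59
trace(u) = 0.27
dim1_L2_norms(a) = [6.14, 7.74, 6.69, 7.77, 6.9, 6.51, 8.07, 7.22, 3.74]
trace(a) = 4.45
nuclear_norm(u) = 5.12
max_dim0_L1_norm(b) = 23.74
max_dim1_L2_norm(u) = 1.09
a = u + b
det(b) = -1108639.86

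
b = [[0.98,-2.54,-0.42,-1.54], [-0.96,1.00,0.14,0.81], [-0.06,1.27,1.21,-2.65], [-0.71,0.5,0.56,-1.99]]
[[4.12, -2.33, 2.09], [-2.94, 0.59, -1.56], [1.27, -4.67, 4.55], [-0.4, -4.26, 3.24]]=b @ [[2.08, 1.19, 0.61], [-0.65, 0.53, 1.05], [0.76, -0.81, -2.02], [-0.49, 1.62, -2.15]]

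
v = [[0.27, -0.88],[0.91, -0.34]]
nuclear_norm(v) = 1.79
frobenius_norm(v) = 1.34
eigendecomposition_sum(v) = [[0.13+0.43j,-0.44-0.02j], [(0.45+0.02j),(-0.17+0.41j)]] + [[(0.13-0.43j),(-0.44+0.02j)],[(0.45-0.02j),-0.17-0.41j]]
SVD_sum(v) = [[0.58, -0.57], [0.63, -0.62]] + [[-0.31,  -0.31], [0.28,  0.28]]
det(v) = 0.71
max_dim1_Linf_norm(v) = 0.91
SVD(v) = [[-0.68, -0.74], [-0.74, 0.68]] @ diag([1.2010527257884354, 0.5903154664043366]) @ [[-0.71, 0.7],[0.7, 0.71]]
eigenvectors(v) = [[(0.24+0.66j), (0.24-0.66j)], [(0.71+0j), 0.71-0.00j]]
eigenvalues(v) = [(-0.04+0.84j), (-0.04-0.84j)]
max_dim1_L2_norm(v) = 0.97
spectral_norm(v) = 1.20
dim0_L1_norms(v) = [1.18, 1.22]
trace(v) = -0.07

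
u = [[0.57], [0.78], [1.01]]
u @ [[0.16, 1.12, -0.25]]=[[0.09,  0.64,  -0.14], [0.12,  0.87,  -0.20], [0.16,  1.13,  -0.25]]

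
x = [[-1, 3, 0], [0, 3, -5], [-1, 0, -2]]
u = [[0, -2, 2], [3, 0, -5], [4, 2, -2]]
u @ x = [[-2, -6, 6], [2, 9, 10], [-2, 18, -6]]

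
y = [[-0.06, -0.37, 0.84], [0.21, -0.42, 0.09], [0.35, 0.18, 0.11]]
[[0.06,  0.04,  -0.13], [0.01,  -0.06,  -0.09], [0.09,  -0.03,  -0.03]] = y@ [[0.18, -0.16, -0.13], [0.09, 0.09, 0.13], [0.12, 0.08, -0.11]]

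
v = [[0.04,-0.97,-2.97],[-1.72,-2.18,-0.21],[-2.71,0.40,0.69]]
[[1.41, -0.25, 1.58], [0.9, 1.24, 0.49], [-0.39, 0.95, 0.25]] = v@[[-0.0, -0.35, -0.23],[-0.38, -0.31, 0.01],[-0.35, 0.18, -0.54]]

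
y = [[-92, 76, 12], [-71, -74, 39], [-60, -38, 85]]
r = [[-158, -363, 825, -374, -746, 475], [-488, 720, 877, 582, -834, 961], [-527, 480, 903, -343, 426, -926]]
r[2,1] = 480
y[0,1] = 76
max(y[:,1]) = 76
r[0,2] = 825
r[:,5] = [475, 961, -926]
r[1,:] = [-488, 720, 877, 582, -834, 961]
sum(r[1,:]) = 1818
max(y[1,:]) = 39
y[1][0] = -71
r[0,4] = -746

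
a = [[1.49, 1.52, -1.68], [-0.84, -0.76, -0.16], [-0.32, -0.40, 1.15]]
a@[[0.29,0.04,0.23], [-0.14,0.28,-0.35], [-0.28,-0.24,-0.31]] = [[0.69, 0.89, 0.33], [-0.09, -0.21, 0.12], [-0.36, -0.4, -0.29]]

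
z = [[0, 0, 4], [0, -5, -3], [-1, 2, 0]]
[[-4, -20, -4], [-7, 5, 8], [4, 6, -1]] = z@[[0, -2, -1], [2, 2, -1], [-1, -5, -1]]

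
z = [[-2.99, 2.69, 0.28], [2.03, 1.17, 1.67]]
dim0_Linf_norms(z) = [2.99, 2.69, 1.67]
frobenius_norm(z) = 4.95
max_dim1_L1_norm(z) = 5.96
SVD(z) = [[-0.96, 0.27], [0.27, 0.96]] @ diag([4.116986176817834, 2.753856354258676]) @ [[0.83, -0.55, 0.05], [0.41, 0.67, 0.61]]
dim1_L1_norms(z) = [5.96, 4.87]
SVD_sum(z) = [[-3.30, 2.18, -0.18], [0.93, -0.62, 0.05]] + [[0.31, 0.51, 0.46],[1.1, 1.79, 1.62]]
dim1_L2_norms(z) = [4.03, 2.88]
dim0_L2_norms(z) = [3.61, 2.93, 1.69]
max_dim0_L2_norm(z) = 3.61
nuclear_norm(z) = 6.87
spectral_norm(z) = 4.12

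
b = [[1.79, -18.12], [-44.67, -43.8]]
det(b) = -887.82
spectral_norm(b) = 63.65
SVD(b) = [[0.19, 0.98], [0.98, -0.19]] @ diag([63.645907666297774, 13.949402759010782]) @ [[-0.68,-0.73],[0.73,-0.68]]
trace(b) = -42.01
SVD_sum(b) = [[-8.2,-8.75], [-42.75,-45.60]] + [[9.99,-9.37],[-1.92,1.80]]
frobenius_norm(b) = 65.16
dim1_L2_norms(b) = [18.21, 62.56]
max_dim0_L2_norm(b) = 47.4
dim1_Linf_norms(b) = [18.12, 44.67]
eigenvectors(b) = [[0.80, 0.29], [-0.60, 0.96]]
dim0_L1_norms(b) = [46.46, 61.92]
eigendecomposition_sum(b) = [[12.56, -3.84], [-9.47, 2.89]] + [[-10.77, -14.28], [-35.20, -46.69]]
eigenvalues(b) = [15.45, -57.46]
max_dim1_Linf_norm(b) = 44.67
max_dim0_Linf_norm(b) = 44.67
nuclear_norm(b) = 77.60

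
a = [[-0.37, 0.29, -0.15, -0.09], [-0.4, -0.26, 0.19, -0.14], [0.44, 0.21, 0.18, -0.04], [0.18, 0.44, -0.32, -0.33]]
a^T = [[-0.37,-0.40,0.44,0.18], [0.29,-0.26,0.21,0.44], [-0.15,0.19,0.18,-0.32], [-0.09,-0.14,-0.04,-0.33]]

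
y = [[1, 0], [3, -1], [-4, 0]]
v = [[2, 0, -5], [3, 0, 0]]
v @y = [[22, 0], [3, 0]]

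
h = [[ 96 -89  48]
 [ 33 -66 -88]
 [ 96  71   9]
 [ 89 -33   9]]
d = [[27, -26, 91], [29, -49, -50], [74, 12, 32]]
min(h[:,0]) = 33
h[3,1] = -33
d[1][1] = -49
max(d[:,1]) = 12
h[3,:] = [89, -33, 9]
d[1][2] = -50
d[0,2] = 91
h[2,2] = 9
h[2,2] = 9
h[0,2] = 48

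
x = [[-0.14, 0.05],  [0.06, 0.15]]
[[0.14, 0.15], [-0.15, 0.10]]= x @ [[-1.19,-0.72],  [-0.51,0.95]]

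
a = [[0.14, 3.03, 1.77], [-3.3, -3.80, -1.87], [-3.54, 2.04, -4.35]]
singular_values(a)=[6.96, 5.08, 1.59]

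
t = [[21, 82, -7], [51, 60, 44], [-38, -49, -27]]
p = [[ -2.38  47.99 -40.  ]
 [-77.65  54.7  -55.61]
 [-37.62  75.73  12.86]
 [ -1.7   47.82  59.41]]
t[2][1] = -49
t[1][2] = 44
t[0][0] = 21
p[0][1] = 47.99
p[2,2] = 12.86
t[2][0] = -38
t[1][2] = 44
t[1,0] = 51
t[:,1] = [82, 60, -49]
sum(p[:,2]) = -23.340000000000003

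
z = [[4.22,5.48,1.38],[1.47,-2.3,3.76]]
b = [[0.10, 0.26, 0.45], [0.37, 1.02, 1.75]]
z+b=[[4.32, 5.74, 1.83],[1.84, -1.28, 5.51]]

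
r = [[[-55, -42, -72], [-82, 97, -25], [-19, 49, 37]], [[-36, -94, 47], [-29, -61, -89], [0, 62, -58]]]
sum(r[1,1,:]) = -179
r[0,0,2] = -72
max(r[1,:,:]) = 62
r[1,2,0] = 0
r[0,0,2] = -72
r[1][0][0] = -36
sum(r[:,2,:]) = 71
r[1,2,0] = 0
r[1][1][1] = -61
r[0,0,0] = -55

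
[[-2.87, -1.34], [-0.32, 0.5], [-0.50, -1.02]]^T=[[-2.87, -0.32, -0.50], [-1.34, 0.5, -1.02]]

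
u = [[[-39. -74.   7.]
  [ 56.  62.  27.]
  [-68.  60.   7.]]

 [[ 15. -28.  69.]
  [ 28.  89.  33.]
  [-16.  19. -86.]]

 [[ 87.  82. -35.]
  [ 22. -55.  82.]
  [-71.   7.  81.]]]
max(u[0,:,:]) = 62.0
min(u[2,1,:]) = -55.0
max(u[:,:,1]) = 89.0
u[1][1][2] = 33.0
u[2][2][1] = 7.0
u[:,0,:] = [[-39.0, -74.0, 7.0], [15.0, -28.0, 69.0], [87.0, 82.0, -35.0]]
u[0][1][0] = 56.0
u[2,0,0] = 87.0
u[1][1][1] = 89.0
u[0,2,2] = 7.0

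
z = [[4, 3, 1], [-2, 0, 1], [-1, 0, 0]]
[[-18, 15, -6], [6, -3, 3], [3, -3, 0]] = z @[[-3, 3, 0], [-2, 0, -3], [0, 3, 3]]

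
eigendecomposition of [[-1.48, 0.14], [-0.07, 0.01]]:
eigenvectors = [[-1.0, -0.09], [-0.05, -1.00]]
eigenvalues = [-1.47, 0.0]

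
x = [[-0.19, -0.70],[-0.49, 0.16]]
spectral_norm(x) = 0.73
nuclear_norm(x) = 1.24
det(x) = -0.37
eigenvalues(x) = [-0.63, 0.6]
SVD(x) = [[-1.00, 0.07], [0.07, 1.00]] @ diag([0.7262675973114093, 0.5141355629554452]) @ [[0.21, 0.98], [-0.98, 0.21]]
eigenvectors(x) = [[-0.85, 0.66], [-0.53, -0.75]]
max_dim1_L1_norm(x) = 0.89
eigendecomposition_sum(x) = [[-0.40, -0.36],[-0.25, -0.22]] + [[0.21, -0.34], [-0.24, 0.38]]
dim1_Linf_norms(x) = [0.7, 0.49]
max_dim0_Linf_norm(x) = 0.7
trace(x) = -0.03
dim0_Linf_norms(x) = [0.49, 0.7]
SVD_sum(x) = [[-0.15,-0.71],  [0.01,0.05]] + [[-0.04, 0.01], [-0.5, 0.11]]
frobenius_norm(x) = 0.89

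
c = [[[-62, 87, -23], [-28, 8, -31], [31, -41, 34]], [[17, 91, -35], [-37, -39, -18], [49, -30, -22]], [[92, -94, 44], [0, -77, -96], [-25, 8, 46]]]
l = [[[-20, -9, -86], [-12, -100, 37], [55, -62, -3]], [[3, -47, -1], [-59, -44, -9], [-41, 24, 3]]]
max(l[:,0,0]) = 3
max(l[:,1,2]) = 37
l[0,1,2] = 37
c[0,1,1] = 8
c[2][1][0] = 0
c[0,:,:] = [[-62, 87, -23], [-28, 8, -31], [31, -41, 34]]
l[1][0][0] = 3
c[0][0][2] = -23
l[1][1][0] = -59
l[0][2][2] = -3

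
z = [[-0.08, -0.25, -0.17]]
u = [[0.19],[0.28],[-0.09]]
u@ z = [[-0.02,-0.05,-0.03],[-0.02,-0.07,-0.05],[0.01,0.02,0.02]]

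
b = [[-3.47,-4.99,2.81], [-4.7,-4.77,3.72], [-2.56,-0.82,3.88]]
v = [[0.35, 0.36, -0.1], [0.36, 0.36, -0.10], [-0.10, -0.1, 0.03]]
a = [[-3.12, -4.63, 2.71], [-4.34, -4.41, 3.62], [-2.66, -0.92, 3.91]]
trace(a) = -3.62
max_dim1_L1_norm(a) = 12.37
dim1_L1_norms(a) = [10.46, 12.37, 7.49]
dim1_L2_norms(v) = [0.51, 0.52, 0.14]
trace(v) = 0.74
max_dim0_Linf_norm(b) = 4.99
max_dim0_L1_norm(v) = 0.82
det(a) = -11.55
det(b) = -13.32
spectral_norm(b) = 10.88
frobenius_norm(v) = 0.74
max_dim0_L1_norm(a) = 10.24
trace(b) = -4.36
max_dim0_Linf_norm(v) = 0.36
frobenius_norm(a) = 10.64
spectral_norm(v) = 0.74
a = v + b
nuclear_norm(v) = 0.75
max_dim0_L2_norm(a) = 6.46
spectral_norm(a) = 10.31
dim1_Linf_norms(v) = [0.36, 0.36, 0.1]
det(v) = -0.00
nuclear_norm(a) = 13.32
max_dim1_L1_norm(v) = 0.82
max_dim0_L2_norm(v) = 0.52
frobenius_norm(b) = 11.22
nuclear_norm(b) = 14.03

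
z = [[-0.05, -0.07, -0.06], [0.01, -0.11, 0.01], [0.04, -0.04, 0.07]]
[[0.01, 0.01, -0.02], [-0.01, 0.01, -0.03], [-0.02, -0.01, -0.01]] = z@[[-0.21, -0.01, 0.09], [0.08, -0.06, 0.24], [-0.08, -0.11, 0.01]]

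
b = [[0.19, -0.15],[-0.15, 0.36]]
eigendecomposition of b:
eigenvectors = [[-0.86, 0.5],[-0.50, -0.86]]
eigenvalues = [0.1, 0.45]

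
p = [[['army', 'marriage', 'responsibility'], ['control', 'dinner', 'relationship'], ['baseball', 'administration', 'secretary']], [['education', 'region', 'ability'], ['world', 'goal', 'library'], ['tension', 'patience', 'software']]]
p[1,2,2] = 'software'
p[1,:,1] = ['region', 'goal', 'patience']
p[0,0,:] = ['army', 'marriage', 'responsibility']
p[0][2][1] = 'administration'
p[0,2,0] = 'baseball'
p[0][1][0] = 'control'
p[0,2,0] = 'baseball'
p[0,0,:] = ['army', 'marriage', 'responsibility']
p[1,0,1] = 'region'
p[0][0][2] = 'responsibility'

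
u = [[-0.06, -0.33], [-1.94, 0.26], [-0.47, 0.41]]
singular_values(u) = [2.03, 0.47]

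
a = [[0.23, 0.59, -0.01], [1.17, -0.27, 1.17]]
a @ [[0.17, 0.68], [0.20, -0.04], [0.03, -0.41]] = [[0.16, 0.14], [0.18, 0.33]]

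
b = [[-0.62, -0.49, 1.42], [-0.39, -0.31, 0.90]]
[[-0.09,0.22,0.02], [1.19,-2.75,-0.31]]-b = [[0.53, 0.71, -1.4], [1.58, -2.44, -1.21]]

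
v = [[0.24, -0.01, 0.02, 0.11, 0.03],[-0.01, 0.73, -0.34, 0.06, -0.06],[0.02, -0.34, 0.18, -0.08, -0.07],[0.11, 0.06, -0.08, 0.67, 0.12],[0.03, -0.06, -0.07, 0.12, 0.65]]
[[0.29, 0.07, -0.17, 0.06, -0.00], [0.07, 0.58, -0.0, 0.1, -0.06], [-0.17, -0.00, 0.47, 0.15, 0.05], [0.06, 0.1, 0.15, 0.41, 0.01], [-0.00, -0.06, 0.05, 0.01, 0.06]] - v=[[0.05, 0.08, -0.19, -0.05, -0.03], [0.08, -0.15, 0.34, 0.04, 0.0], [-0.19, 0.34, 0.29, 0.23, 0.12], [-0.05, 0.04, 0.23, -0.26, -0.11], [-0.03, 0.00, 0.12, -0.11, -0.59]]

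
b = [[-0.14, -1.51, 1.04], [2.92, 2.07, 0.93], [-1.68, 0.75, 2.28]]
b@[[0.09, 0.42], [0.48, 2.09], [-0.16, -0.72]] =[[-0.9,  -3.96], [1.11,  4.88], [-0.16,  -0.78]]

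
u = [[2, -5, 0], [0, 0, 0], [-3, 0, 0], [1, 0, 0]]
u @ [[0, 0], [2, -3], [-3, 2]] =[[-10, 15], [0, 0], [0, 0], [0, 0]]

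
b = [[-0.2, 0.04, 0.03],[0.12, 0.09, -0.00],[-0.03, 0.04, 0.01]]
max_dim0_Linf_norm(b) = 0.2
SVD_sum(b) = [[-0.20, -0.01, 0.02], [0.12, 0.00, -0.01], [-0.03, -0.00, 0.0]] + [[-0.0,0.05,0.01], [-0.0,0.09,0.01], [-0.00,0.04,0.01]] + [[-0.0, 0.00, -0.00], [-0.00, 0.0, -0.00], [0.0, -0.0, 0.0]]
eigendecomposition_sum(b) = [[-0.21, 0.02, 0.03],  [0.08, -0.01, -0.01],  [-0.04, 0.0, 0.01]] + [[0.01,0.02,0.00], [0.04,0.10,0.01], [0.01,0.04,0.00]] + [[-0.0, -0.00, 0.00], [0.00, 0.00, -0.0], [-0.0, -0.00, 0.0]]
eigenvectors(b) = [[0.91, -0.15, 0.12], [-0.36, -0.93, -0.16], [0.19, -0.33, 0.98]]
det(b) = -0.00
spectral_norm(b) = 0.24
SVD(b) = [[-0.85,-0.44,-0.30],[0.52,-0.81,-0.27],[-0.13,-0.39,0.91]] @ diag([0.23678190861021434, 0.10739792287397851, 0.00011797143326670475]) @ [[0.99, 0.03, -0.11],  [0.01, -0.99, -0.16],  [0.12, -0.16, 0.98]]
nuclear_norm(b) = 0.34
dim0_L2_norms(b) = [0.24, 0.11, 0.03]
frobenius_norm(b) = 0.26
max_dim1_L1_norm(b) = 0.27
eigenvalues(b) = [-0.21, 0.11, 0.0]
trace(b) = -0.10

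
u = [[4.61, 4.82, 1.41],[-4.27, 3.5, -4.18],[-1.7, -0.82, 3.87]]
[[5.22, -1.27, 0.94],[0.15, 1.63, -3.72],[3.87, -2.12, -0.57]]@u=[[27.89, 19.94, 16.31],[0.06, 9.48, -21.0],[27.86, 11.7, 12.11]]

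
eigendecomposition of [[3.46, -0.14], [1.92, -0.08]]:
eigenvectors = [[0.87, 0.04], [0.48, 1.0]]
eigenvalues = [3.38, -0.0]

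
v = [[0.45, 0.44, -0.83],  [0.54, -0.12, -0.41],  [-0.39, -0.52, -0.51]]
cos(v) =[[0.65, -0.26, 0.05], [-0.15, 0.78, 0.08], [0.11, -0.08, 0.63]]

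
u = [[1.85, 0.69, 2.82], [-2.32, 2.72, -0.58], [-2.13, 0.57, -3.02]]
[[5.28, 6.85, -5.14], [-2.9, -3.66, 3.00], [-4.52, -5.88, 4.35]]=u @ [[2.66, 3.36, -2.76], [1.17, 1.49, -1.19], [-0.16, -0.14, 0.28]]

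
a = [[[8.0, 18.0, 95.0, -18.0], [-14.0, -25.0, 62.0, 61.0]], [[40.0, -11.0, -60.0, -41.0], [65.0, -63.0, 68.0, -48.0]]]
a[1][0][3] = -41.0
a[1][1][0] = 65.0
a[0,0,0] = 8.0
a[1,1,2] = 68.0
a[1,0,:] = [40.0, -11.0, -60.0, -41.0]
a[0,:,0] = [8.0, -14.0]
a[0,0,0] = 8.0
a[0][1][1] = -25.0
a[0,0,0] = 8.0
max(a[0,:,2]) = 95.0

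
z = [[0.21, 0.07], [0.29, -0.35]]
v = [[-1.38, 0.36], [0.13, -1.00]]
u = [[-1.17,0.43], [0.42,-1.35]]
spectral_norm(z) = 0.46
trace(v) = -2.38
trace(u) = -2.52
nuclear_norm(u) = 2.52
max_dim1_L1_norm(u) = 1.77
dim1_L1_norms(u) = [1.6, 1.77]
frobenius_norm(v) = 1.75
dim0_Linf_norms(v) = [1.38, 1.0]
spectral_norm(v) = 1.51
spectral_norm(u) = 1.69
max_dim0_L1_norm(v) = 1.51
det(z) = -0.09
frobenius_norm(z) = 0.51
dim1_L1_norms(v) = [1.74, 1.13]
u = v + z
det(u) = 1.40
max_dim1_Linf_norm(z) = 0.35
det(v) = 1.33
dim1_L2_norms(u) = [1.25, 1.41]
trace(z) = -0.14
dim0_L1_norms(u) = [1.59, 1.78]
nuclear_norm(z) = 0.67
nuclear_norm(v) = 2.39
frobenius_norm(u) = 1.88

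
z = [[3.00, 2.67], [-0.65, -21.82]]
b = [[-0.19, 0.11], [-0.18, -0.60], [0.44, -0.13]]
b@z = [[-0.64, -2.91], [-0.15, 12.61], [1.4, 4.01]]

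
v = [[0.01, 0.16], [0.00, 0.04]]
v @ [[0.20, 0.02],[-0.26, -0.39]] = [[-0.04, -0.06], [-0.01, -0.02]]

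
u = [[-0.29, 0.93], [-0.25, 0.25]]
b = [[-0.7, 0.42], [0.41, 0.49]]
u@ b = [[0.58, 0.33], [0.28, 0.02]]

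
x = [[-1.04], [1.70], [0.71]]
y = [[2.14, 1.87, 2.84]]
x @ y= [[-2.23, -1.94, -2.95], [3.64, 3.18, 4.83], [1.52, 1.33, 2.02]]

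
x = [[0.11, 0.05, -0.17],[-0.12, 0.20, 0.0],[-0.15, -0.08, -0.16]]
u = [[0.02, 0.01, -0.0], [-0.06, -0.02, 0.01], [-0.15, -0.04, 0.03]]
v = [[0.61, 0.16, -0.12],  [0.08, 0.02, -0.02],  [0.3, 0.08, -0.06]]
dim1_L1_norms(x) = [0.33, 0.32, 0.39]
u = x @ v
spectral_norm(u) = 0.17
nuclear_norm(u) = 0.18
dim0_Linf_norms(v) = [0.61, 0.16, 0.12]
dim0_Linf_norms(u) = [0.15, 0.04, 0.03]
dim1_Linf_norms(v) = [0.61, 0.08, 0.3]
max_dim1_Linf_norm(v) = 0.61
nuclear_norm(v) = 0.73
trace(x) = 0.15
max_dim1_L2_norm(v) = 0.64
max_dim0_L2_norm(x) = 0.23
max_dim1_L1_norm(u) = 0.22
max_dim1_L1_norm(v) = 0.89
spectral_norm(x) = 0.24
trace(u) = 0.03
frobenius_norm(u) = 0.17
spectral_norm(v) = 0.72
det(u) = -0.00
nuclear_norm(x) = 0.67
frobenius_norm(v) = 0.72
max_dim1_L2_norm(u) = 0.16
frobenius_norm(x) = 0.39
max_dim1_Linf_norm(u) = 0.15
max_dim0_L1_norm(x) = 0.38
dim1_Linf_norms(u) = [0.02, 0.06, 0.15]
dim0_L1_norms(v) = [0.99, 0.26, 0.2]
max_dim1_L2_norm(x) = 0.23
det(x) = -0.01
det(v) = 0.00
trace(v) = 0.57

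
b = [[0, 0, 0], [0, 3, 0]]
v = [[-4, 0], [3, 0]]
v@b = [[0, 0, 0], [0, 0, 0]]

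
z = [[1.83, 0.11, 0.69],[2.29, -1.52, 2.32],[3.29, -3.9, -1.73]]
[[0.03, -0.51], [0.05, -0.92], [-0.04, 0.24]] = z @ [[0.01, -0.17], [0.01, -0.08], [0.02, -0.28]]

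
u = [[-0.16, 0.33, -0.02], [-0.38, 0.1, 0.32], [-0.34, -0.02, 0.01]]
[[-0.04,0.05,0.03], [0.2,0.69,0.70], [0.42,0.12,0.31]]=u@[[-1.20, -0.31, -0.86], [-0.73, 0.12, -0.26], [-0.56, 1.74, 1.26]]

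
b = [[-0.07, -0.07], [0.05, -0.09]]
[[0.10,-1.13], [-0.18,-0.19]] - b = [[0.17, -1.06], [-0.23, -0.1]]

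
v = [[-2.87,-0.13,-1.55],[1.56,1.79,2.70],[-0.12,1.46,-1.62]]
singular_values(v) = [4.62, 2.11, 1.59]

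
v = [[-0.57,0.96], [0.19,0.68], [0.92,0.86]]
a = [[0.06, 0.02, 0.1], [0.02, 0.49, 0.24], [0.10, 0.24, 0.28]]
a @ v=[[0.06,0.16], [0.3,0.56], [0.25,0.5]]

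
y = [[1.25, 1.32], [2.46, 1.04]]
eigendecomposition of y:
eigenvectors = [[0.61,-0.57], [0.79,0.82]]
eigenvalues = [2.95, -0.66]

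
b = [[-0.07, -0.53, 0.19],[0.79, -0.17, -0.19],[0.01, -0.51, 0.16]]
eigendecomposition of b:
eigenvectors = [[-0.15-0.55j, (-0.15+0.55j), (0.28+0j)], [(-0.62+0j), (-0.62-0j), 0.29+0.00j], [(-0.2-0.51j), -0.20+0.51j, 0.91+0.00j]]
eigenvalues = [(-0.04+0.54j), (-0.04-0.54j), 0j]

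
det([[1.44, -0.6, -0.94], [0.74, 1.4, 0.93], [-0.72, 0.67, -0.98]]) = -4.320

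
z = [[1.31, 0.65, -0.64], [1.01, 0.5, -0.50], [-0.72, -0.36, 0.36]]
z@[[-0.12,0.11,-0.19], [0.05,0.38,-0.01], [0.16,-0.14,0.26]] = [[-0.23, 0.48, -0.42], [-0.18, 0.37, -0.33], [0.13, -0.27, 0.23]]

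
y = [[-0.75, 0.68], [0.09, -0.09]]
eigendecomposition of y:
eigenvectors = [[-0.99, -0.68], [0.12, -0.74]]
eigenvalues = [-0.83, -0.01]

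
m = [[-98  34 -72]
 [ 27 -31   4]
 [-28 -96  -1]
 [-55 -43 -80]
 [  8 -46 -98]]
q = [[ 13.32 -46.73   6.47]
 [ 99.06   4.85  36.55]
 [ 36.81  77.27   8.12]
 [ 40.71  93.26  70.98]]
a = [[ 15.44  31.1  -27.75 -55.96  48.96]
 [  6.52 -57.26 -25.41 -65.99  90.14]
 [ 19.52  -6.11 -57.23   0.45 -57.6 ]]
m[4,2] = -98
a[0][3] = -55.96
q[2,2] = 8.12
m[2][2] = -1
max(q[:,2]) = 70.98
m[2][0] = -28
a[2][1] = -6.11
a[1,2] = -25.41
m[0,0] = -98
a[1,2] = -25.41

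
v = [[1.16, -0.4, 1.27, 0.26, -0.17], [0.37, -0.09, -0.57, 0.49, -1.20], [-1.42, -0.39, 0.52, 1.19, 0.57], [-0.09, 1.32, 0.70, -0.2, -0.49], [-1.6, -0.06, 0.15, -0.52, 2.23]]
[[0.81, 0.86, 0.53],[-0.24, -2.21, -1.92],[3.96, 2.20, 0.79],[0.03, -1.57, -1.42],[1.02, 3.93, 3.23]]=v@[[-1.76, -0.12, 0.42], [-1.2, -0.88, -0.43], [1.65, 0.67, 0.11], [0.51, 0.32, 0.13], [-0.83, 1.68, 1.76]]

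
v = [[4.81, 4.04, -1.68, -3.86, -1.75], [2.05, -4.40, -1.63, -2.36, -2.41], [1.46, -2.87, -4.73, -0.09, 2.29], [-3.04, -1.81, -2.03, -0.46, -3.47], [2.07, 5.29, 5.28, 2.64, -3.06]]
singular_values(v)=[11.19, 8.04, 5.77, 3.58, 2.29]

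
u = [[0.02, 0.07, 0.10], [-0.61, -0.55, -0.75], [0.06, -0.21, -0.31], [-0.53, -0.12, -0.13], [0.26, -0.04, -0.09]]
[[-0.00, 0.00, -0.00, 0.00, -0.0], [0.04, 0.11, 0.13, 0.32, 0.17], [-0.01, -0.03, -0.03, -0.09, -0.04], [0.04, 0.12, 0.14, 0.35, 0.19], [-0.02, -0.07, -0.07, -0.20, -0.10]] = u@[[-0.07,-0.23,-0.26,-0.68,-0.36], [-0.03,-0.1,-0.12,-0.30,-0.16], [0.03,0.12,0.13,0.35,0.18]]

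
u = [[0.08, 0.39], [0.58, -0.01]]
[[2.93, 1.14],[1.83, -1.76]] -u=[[2.85, 0.75], [1.25, -1.75]]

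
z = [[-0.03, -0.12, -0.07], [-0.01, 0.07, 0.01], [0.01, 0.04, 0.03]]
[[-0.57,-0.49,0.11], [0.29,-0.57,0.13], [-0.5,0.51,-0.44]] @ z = [[0.02, 0.04, 0.04], [-0.0, -0.07, -0.02], [0.01, 0.08, 0.03]]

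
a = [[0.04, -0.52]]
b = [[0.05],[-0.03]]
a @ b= [[0.02]]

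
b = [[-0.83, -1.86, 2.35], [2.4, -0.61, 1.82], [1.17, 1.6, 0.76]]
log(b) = [[1.23, -2.61, 2.04], [1.46, 1.37, -0.79], [-0.50, 1.26, -0.04]]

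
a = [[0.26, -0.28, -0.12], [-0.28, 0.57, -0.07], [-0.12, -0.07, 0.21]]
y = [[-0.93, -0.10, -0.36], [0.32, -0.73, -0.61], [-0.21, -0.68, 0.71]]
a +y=[[-0.67, -0.38, -0.48], [0.04, -0.16, -0.68], [-0.33, -0.75, 0.92]]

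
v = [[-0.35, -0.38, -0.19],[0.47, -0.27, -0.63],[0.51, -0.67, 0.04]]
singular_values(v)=[1.05, 0.55, 0.54]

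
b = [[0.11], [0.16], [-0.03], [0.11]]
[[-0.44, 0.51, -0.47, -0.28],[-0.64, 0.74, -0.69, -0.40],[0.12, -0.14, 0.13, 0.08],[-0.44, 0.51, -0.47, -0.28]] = b @ [[-4.03, 4.64, -4.29, -2.53]]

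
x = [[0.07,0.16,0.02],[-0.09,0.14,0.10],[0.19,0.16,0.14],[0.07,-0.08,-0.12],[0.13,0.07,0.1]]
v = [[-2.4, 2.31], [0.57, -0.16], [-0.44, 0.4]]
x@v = [[-0.09, 0.14], [0.25, -0.19], [-0.43, 0.47], [-0.16, 0.13], [-0.32, 0.33]]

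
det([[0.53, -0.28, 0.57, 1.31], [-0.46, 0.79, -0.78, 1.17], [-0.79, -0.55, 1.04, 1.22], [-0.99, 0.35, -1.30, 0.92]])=2.329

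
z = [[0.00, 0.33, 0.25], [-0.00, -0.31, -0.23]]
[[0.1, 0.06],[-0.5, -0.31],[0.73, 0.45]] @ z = [[0.00, 0.01, 0.01], [0.0, -0.07, -0.05], [0.0, 0.10, 0.08]]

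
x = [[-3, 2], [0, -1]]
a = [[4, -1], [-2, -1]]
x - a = [[-7, 3], [2, 0]]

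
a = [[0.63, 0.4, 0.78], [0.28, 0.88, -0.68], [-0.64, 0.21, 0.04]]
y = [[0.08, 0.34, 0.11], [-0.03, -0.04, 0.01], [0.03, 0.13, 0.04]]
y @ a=[[0.08,0.35,-0.16], [-0.04,-0.05,0.0], [0.03,0.13,-0.06]]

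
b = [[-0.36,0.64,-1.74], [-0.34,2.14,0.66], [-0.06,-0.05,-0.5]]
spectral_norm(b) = 2.28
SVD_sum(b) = [[-0.07, 0.39, 0.06], [-0.39, 2.18, 0.36], [0.02, -0.11, -0.02]] + [[-0.29,0.25,-1.8], [0.05,-0.04,0.3], [-0.08,0.07,-0.48]] + [[0.00, 0.00, -0.0],[-0.0, -0.00, 0.00],[-0.00, -0.0, 0.0]]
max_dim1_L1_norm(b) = 3.14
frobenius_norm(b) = 2.99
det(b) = -0.01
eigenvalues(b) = [2.02, 0.01, -0.75]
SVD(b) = [[-0.18, 0.95, -0.24], [-0.98, -0.16, 0.09], [0.05, 0.25, 0.97]] @ diag([2.283621580028913, 1.9335880335340943, 0.003129824277436703]) @ [[0.17, -0.97, -0.16], [-0.16, 0.13, -0.98], [-0.97, -0.19, 0.13]]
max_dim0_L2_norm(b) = 2.23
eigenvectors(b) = [[-0.28, -0.97, 0.97],  [-0.96, -0.2, 0.06],  [0.03, 0.13, 0.24]]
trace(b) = 1.28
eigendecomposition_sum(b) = [[-0.09, 0.62, 0.23],[-0.32, 2.14, 0.78],[0.01, -0.06, -0.02]] + [[0.01, -0.0, -0.02],[0.0, -0.00, -0.00],[-0.0, 0.00, 0.0]] + [[-0.27,  0.03,  -1.94], [-0.02,  0.0,  -0.12], [-0.07,  0.01,  -0.48]]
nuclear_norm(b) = 4.22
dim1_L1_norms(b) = [2.74, 3.14, 0.61]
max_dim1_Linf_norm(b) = 2.14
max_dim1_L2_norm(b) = 2.27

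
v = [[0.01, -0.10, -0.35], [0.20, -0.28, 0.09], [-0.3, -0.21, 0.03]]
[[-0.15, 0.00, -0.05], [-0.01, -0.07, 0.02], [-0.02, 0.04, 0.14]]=v @ [[-0.01, -0.2, -0.30], [0.15, 0.09, -0.21], [0.39, -0.04, 0.19]]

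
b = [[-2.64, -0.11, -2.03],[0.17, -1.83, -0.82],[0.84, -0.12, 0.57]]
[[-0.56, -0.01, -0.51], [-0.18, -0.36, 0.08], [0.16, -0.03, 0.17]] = b @ [[0.14,  0.07,  0.09], [0.07,  0.25,  -0.1], [0.09,  -0.10,  0.14]]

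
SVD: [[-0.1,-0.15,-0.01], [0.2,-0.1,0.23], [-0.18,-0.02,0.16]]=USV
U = [[-0.10, -0.47, -0.88], [1.0, -0.03, -0.09], [0.02, -0.88, 0.47]]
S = [0.32, 0.26, 0.15]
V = [[0.64, -0.27, 0.72], [0.76, 0.35, -0.55], [-0.11, 0.9, 0.42]]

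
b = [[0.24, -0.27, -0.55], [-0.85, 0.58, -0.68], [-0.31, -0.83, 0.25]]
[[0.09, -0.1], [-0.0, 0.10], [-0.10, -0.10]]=b@ [[0.13, -0.06], [0.03, 0.17], [-0.13, 0.08]]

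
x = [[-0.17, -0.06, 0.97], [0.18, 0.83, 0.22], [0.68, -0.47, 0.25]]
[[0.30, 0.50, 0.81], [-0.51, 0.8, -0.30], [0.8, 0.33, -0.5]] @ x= [[0.59, 0.02, 0.60], [0.03, 0.84, -0.39], [-0.42, 0.46, 0.72]]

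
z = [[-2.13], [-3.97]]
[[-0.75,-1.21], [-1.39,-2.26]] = z @ [[0.35, 0.57]]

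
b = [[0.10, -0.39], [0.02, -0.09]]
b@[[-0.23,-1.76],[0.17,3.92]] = [[-0.09,  -1.7], [-0.02,  -0.39]]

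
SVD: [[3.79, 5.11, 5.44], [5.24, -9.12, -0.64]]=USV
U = [[-0.47, 0.88],[0.88, 0.47]]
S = [11.27, 7.35]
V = [[0.25, -0.93, -0.28], [0.79, 0.03, 0.61]]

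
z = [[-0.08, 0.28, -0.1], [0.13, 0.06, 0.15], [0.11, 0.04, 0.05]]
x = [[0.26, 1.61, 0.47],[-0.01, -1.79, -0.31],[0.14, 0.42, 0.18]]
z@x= [[-0.04, -0.67, -0.14], [0.05, 0.16, 0.07], [0.04, 0.13, 0.05]]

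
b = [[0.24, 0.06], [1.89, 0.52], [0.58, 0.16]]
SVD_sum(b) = [[0.24, 0.07], [1.89, 0.52], [0.58, 0.16]] + [[0.00, -0.01], [-0.0, 0.00], [-0.00, 0.0]]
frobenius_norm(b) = 2.07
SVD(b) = [[-0.12, 0.99], [-0.95, -0.09], [-0.29, -0.10]] @ diag([2.0653489645177707, 0.005801272737170508]) @ [[-0.96, -0.27], [0.27, -0.96]]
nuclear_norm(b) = 2.07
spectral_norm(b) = 2.07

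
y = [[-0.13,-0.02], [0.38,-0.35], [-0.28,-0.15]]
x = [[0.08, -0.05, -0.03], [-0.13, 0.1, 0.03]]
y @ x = [[-0.01, 0.0, 0.0], [0.08, -0.05, -0.02], [-0.0, -0.0, 0.00]]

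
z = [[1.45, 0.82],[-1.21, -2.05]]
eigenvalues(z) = [1.14, -1.74]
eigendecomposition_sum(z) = [[1.26, 0.32], [-0.48, -0.12]] + [[0.19, 0.5], [-0.73, -1.93]]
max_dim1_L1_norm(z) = 3.26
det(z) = -1.98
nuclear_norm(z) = 3.52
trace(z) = -0.60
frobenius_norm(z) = 2.91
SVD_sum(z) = [[1.00, 1.2], [-1.51, -1.80]] + [[0.45, -0.38], [0.3, -0.25]]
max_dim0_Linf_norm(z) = 2.05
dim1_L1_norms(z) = [2.27, 3.26]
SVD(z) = [[-0.55, 0.83], [0.83, 0.55]] @ diag([2.8192375914312002, 0.702423948240095]) @ [[-0.64, -0.77],[0.77, -0.64]]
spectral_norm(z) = 2.82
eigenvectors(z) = [[0.93, -0.25], [-0.35, 0.97]]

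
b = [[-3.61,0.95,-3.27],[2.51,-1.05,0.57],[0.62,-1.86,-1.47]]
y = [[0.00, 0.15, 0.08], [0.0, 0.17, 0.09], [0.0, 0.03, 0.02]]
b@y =[[0.00, -0.48, -0.27],  [0.00, 0.22, 0.12],  [0.0, -0.27, -0.15]]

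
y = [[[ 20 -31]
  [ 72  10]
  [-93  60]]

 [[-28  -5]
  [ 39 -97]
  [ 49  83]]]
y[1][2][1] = 83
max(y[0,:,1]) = 60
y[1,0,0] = -28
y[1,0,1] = -5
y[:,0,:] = [[20, -31], [-28, -5]]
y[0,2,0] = -93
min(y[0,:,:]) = -93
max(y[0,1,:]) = 72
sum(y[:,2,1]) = 143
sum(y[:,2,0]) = -44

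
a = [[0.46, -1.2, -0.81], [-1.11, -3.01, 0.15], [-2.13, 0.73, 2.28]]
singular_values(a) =[3.48, 3.28, 0.0]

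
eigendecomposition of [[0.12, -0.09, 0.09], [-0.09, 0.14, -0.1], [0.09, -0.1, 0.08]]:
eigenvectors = [[-0.57, 0.74, -0.35], [0.64, 0.67, 0.38], [-0.52, 0.01, 0.86]]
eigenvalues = [0.3, 0.04, -0.0]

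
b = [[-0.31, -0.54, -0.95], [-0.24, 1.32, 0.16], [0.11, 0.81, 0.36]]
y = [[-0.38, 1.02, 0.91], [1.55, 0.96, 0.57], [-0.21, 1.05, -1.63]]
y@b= [[-0.03, 2.29, 0.85], [-0.65, 0.89, -1.11], [-0.37, 0.18, -0.22]]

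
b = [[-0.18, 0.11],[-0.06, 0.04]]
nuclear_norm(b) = 0.23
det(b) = -0.00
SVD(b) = [[-0.95, -0.32], [-0.32, 0.95]] @ diag([0.22291871945451097, 0.002691563999058577]) @ [[0.85, -0.52], [0.52, 0.85]]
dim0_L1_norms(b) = [0.24, 0.15]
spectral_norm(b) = 0.22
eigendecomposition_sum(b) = [[-0.18, 0.11], [-0.06, 0.03]] + [[-0.00, 0.0], [-0.0, 0.01]]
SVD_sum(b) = [[-0.18, 0.11],[-0.06, 0.04]] + [[-0.00, -0.0], [0.00, 0.0]]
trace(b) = -0.14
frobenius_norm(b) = 0.22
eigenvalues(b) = [-0.14, 0.0]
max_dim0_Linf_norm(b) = 0.18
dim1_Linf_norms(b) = [0.18, 0.06]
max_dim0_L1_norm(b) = 0.24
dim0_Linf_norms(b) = [0.18, 0.11]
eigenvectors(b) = [[-0.95,-0.51], [-0.31,-0.86]]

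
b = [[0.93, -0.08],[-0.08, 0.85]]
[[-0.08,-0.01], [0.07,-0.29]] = b @ [[-0.08,-0.04], [0.07,-0.34]]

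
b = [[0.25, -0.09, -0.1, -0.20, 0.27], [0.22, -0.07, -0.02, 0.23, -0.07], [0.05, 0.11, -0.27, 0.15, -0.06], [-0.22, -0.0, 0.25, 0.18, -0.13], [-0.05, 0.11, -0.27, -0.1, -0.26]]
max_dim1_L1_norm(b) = 0.91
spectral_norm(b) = 0.57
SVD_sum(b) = [[0.25, -0.04, -0.20, -0.18, 0.20],[0.01, -0.00, -0.01, -0.01, 0.01],[0.03, -0.0, -0.02, -0.02, 0.02],[-0.23, 0.04, 0.18, 0.17, -0.19],[0.0, -0.00, -0.0, -0.0, 0.0]] + [[0.0, -0.04, 0.1, -0.01, 0.07],  [-0.00, 0.02, -0.04, 0.01, -0.03],  [-0.00, 0.09, -0.22, 0.03, -0.16],  [0.0, -0.03, 0.07, -0.01, 0.05],  [-0.01, 0.12, -0.29, 0.04, -0.21]] + [[-0.0,0.0,-0.0,-0.00,-0.00], [0.18,-0.05,0.01,0.26,0.0], [0.07,-0.02,0.00,0.1,0.00], [0.01,-0.00,0.00,0.02,0.00], [-0.08,0.02,-0.00,-0.11,-0.0]] + [[0.0, -0.0, 0.0, -0.00, -0.00], [0.03, -0.03, 0.02, -0.03, -0.05], [-0.05, 0.05, -0.03, 0.04, 0.07], [-0.00, 0.0, -0.00, 0.00, 0.0], [0.03, -0.03, 0.02, -0.03, -0.05]] + [[-0.00, -0.01, -0.00, 0.0, 0.00],[0.00, 0.00, 0.0, -0.0, -0.0],[-0.00, -0.0, -0.00, 0.0, 0.0],[-0.00, -0.01, -0.0, 0.00, 0.0],[-0.0, -0.00, -0.00, 0.0, 0.00]]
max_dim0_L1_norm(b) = 0.91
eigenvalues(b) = [(0.47+0j), (-0.05+0.04j), (-0.05-0.04j), (-0.27+0.03j), (-0.27-0.03j)]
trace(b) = -0.17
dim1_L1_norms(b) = [0.91, 0.61, 0.64, 0.78, 0.79]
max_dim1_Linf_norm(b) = 0.27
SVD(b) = [[-0.73, -0.25, -0.01, -0.04, 0.63], [-0.02, 0.10, 0.87, -0.49, -0.01], [-0.09, 0.57, 0.34, 0.72, 0.18], [0.67, -0.19, 0.06, 0.03, 0.71], [-0.01, 0.75, -0.37, -0.49, 0.26]] @ diag([0.5747242625104227, 0.5022508842871011, 0.37070187741068295, 0.1543358883073132, 0.009829698838892077]) @ [[-0.59,0.10,0.46,0.44,-0.48], [-0.01,0.32,-0.76,0.10,-0.56], [0.57,-0.17,0.02,0.81,0.01], [-0.41,0.41,-0.26,0.37,0.67], [-0.4,-0.83,-0.37,0.11,0.06]]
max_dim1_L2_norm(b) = 0.44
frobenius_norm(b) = 0.86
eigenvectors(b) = [[(0.73+0j), (-0.28-0.11j), -0.28+0.11j, 0.21+0.00j, (0.21-0j)], [(0.01+0j), (-0.85+0j), -0.85-0.00j, -0.62-0.06j, -0.62+0.06j], [(-0.09+0j), (-0.38+0.01j), (-0.38-0.01j), (-0.35+0.05j), (-0.35-0.05j)], [(-0.67+0j), (0.18-0.05j), 0.18+0.05j, (0.11-0.02j), 0.11+0.02j], [0.08+0.00j, (0.03+0.03j), 0.03-0.03j, -0.66+0.00j, -0.66-0.00j]]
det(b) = 0.00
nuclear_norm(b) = 1.61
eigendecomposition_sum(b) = [[0.18+0.00j,(-0.04+0j),-0.17-0.00j,(-0.28+0j),(0.13+0j)], [0j,-0.00+0.00j,(-0-0j),(-0+0j),0j], [(-0.02+0j),0.00-0.00j,0.02+0.00j,(0.03-0j),-0.02+0.00j], [-0.16+0.00j,(0.03-0j),0.15+0.00j,0.26-0.00j,-0.12+0.00j], [(0.02+0j),-0.00+0.00j,-0.02-0.00j,-0.03+0.00j,0.01+0.00j]] + [[(0.02+0.07j), -0.01-0.01j, (-0+0.02j), 0.03+0.07j, 0.02+0.03j], [0.13+0.15j, -0.04-0.01j, (0.01+0.05j), 0.16+0.17j, (0.1+0.06j)], [0.06+0.07j, (-0.02-0j), 0.02j, (0.07+0.07j), 0.04+0.03j], [-0.04-0.02j, (0.01-0j), (-0-0.01j), (-0.04-0.02j), (-0.02-0.01j)], [-0.01j, 0.00+0.00j, 0.00-0.00j, -0.01j, -0.00-0.01j]] + [[(0.02-0.07j), (-0.01+0.01j), -0.00-0.02j, (0.03-0.07j), (0.02-0.03j)],[0.13-0.15j, (-0.04+0.01j), 0.01-0.05j, (0.16-0.17j), (0.1-0.06j)],[0.06-0.07j, (-0.02+0j), 0.00-0.02j, 0.07-0.07j, (0.04-0.03j)],[(-0.04+0.02j), 0.01+0.00j, (-0+0.01j), (-0.04+0.02j), (-0.02+0.01j)],[0.01j, 0.00-0.00j, 0.00+0.00j, 0.01j, (-0+0.01j)]] + [[(0.01+0.03j), (-0.02-0.18j), (0.04+0.37j), (0.01-0.02j), 0.04-0.03j], [(-0.03-0.09j), 0.00+0.54j, (-0.02-1.11j), (-0.04+0.07j), (-0.14+0.07j)], [-0.03-0.05j, 0.07+0.30j, -0.15-0.61j, -0.01+0.04j, -0.07+0.05j], [0.01+0.01j, (-0.03-0.09j), 0.05+0.19j, -0.01j, 0.02-0.02j], [-0.04-0.09j, 0.06+0.57j, -0.13-1.17j, -0.04+0.07j, -0.14+0.08j]] + [[(0.01-0.03j), -0.02+0.18j, 0.04-0.37j, 0.01+0.02j, (0.04+0.03j)], [-0.03+0.09j, 0.00-0.54j, (-0.02+1.11j), (-0.04-0.07j), (-0.14-0.07j)], [-0.03+0.05j, (0.07-0.3j), (-0.15+0.61j), (-0.01-0.04j), (-0.07-0.05j)], [(0.01-0.01j), (-0.03+0.09j), (0.05-0.19j), 0.01j, 0.02+0.02j], [-0.04+0.09j, (0.06-0.57j), (-0.13+1.17j), (-0.04-0.07j), -0.14-0.08j]]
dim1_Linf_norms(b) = [0.27, 0.23, 0.27, 0.25, 0.27]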